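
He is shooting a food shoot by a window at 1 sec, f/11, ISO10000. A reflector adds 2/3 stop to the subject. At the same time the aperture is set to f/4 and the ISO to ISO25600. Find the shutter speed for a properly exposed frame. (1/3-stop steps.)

Scene light: 2/3 stop brighter.
Aperture: f/11 → f/10 → f/9 → f/8 → f/7.1 → f/6.3 → f/5.6 → f/5 → f/4.5 → f/4 — 3 stops wider (brighter).
ISO: 10000 → 12800 → 16000 → 20000 → 25600 — 1 1/3 stops higher (brighter).
Net so far: 5 stops brighter. Shutter speed: 1 → 0.8 → 0.6 → 0.5 → 0.4 → 0.3 → 1/4 → 1/5 → 1/6 → 1/8 → 1/10 → 1/13 → 1/15 → 1/20 → 1/25 → 1/30.

1/30s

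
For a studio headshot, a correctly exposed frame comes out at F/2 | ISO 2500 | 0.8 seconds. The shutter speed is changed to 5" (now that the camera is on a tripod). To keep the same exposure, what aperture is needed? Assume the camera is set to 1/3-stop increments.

f/5

Shutter speed: 0.8 → 1 → 1.3 → 1.6 → 2 → 2.5 → 3.2 → 4 → 5 — 2 2/3 stops longer (brighter).
Need 2 2/3 stops darker from the aperture: f/2 → f/2.2 → f/2.5 → f/2.8 → f/3.2 → f/3.5 → f/4 → f/4.5 → f/5.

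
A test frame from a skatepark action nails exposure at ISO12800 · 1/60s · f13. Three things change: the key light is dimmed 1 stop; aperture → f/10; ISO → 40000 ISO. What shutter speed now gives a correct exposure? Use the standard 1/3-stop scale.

1/160s

Scene light: 1 stop darker.
Aperture: f/13 → f/11 → f/10 — 2/3 stop wider (brighter).
ISO: 12800 → 16000 → 20000 → 25600 → 32000 → 40000 — 1 2/3 stops higher (brighter).
Net so far: 1 1/3 stops brighter. Shutter speed: 1/60 → 1/80 → 1/100 → 1/125 → 1/160.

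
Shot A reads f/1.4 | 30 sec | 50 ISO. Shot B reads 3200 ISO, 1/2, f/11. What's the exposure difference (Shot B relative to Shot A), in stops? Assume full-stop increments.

6 stops darker

Aperture: f/1.4 → f/2 → f/2.8 → f/4 → f/5.6 → f/8 → f/11 — 6 stops stopped down (darker).
Shutter speed: 30 → 15 → 8 → 4 → 2 → 1 → 1/2 — 6 stops faster (darker).
ISO: 50 → 100 → 200 → 400 → 800 → 1600 → 3200 — 6 stops raised (brighter).
Net: −6 −6 +6 = −6 stops.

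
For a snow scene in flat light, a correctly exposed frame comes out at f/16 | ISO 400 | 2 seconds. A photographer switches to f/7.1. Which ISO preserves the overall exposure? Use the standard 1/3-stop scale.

ISO 80

Aperture: f/16 → f/14 → f/13 → f/11 → f/10 → f/9 → f/8 → f/7.1 — 2 1/3 stops opened up (brighter).
Need 2 1/3 stops darker from the ISO: 400 → 320 → 250 → 200 → 160 → 125 → 100 → 80.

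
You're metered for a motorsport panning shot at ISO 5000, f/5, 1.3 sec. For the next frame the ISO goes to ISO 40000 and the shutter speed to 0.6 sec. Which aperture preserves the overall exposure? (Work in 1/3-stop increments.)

ISO: 5000 → 6400 → 8000 → 10000 → 12800 → 16000 → 20000 → 25600 → 32000 → 40000 — 3 stops higher (brighter).
Shutter speed: 1.3 → 1 → 0.8 → 0.6 — 1 stop faster (darker).
Net change so far: 2 stops brighter. Offset with the aperture: f/5 → f/5.6 → f/6.3 → f/7.1 → f/8 → f/9 → f/10.

f/10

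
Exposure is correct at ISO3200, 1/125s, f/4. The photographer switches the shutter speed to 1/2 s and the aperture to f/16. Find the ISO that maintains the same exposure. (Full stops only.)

Shutter speed: 1/125 → 1/60 → 1/30 → 1/15 → 1/8 → 1/4 → 1/2 — 6 stops slower (brighter).
Aperture: f/4 → f/5.6 → f/8 → f/11 → f/16 — 4 stops stopped down (darker).
Net change so far: 2 stops brighter. Offset with the ISO: 3200 → 1600 → 800.

ISO 800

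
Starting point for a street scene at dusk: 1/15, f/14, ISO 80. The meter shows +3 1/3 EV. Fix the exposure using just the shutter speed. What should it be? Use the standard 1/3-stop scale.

1/160s

Overexposed by 3 1/3 stops → need 3 1/3 stops darker.
Shutter speed: 1/15 → 1/20 → 1/25 → 1/30 → 1/40 → 1/50 → 1/60 → 1/80 → 1/100 → 1/125 → 1/160.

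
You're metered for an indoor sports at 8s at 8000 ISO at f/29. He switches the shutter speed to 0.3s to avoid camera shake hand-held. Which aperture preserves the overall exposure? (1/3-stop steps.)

Shutter speed: 8 → 6 → 5 → 4 → 3.2 → 2.5 → 2 → 1.6 → 1.3 → 1 → 0.8 → 0.6 → 0.5 → 0.4 → 0.3 — 4 2/3 stops shorter (darker).
Need 4 2/3 stops brighter from the aperture: f/29 → f/25 → f/22 → f/20 → f/18 → f/16 → f/14 → f/13 → f/11 → f/10 → f/9 → f/8 → f/7.1 → f/6.3 → f/5.6.

f/5.6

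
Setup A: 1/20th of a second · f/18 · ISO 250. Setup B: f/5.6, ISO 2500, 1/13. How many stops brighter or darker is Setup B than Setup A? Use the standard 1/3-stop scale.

Aperture: f/18 → f/16 → f/14 → f/13 → f/11 → f/10 → f/9 → f/8 → f/7.1 → f/6.3 → f/5.6 — 3 1/3 stops opened up (brighter).
Shutter speed: 1/20 → 1/15 → 1/13 — 2/3 stop slower (brighter).
ISO: 250 → 320 → 400 → 500 → 640 → 800 → 1000 → 1250 → 1600 → 2000 → 2500 — 3 1/3 stops higher (brighter).
Net: +3 1/3 +2/3 +3 1/3 = +7 1/3 stops.

7 1/3 stops brighter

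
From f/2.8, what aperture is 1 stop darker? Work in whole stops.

f/4

Aperture: f/2.8 → f/4 — 1 stop stopped down (darker).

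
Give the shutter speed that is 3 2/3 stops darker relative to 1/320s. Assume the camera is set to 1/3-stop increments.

Shutter speed: 1/320 → 1/400 → 1/500 → 1/640 → 1/800 → 1/1000 → 1/1250 → 1/1600 → 1/2000 → 1/2500 → 1/3200 → 1/4000 — 3 2/3 stops faster (darker).

1/4000s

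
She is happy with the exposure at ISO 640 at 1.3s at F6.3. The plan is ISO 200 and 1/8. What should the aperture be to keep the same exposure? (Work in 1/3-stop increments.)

f/1.1

ISO: 640 → 500 → 400 → 320 → 250 → 200 — 1 2/3 stops lower (darker).
Shutter speed: 1.3 → 1 → 0.8 → 0.6 → 0.5 → 0.4 → 0.3 → 1/4 → 1/5 → 1/6 → 1/8 — 3 1/3 stops shorter (darker).
Net change so far: 5 stops darker. Offset with the aperture: f/6.3 → f/5.6 → f/5 → f/4.5 → f/4 → f/3.5 → f/3.2 → f/2.8 → f/2.5 → f/2.2 → f/2 → f/1.8 → f/1.6 → f/1.4 → f/1.2 → f/1.1.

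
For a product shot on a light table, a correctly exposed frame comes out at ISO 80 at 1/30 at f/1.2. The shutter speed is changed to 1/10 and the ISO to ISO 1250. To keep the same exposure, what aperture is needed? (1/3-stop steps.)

f/9

Shutter speed: 1/30 → 1/25 → 1/20 → 1/15 → 1/13 → 1/10 — 1 2/3 stops slower (brighter).
ISO: 80 → 100 → 125 → 160 → 200 → 250 → 320 → 400 → 500 → 640 → 800 → 1000 → 1250 — 4 stops raised (brighter).
Net change so far: 5 2/3 stops brighter. Offset with the aperture: f/1.2 → f/1.4 → f/1.6 → f/1.8 → f/2 → f/2.2 → f/2.5 → f/2.8 → f/3.2 → f/3.5 → f/4 → f/4.5 → f/5 → f/5.6 → f/6.3 → f/7.1 → f/8 → f/9.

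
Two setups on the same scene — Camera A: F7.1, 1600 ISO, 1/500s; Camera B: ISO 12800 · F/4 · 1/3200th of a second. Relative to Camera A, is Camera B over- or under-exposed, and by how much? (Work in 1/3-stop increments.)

Aperture: f/7.1 → f/6.3 → f/5.6 → f/5 → f/4.5 → f/4 — 1 2/3 stops wider (brighter).
Shutter speed: 1/500 → 1/640 → 1/800 → 1/1000 → 1/1250 → 1/1600 → 1/2000 → 1/2500 → 1/3200 — 2 2/3 stops shorter (darker).
ISO: 1600 → 2000 → 2500 → 3200 → 4000 → 5000 → 6400 → 8000 → 10000 → 12800 — 3 stops raised (brighter).
Net: +1 2/3 −2 2/3 +3 = +2 stops.

2 stops brighter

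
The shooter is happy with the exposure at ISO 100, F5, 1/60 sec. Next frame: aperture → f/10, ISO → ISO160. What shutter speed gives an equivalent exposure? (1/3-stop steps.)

1/25s

Aperture: f/5 → f/5.6 → f/6.3 → f/7.1 → f/8 → f/9 → f/10 — 2 stops stopped down (darker).
ISO: 100 → 125 → 160 — 2/3 stop raised (brighter).
Net change so far: 1 1/3 stops darker. Offset with the shutter speed: 1/60 → 1/50 → 1/40 → 1/30 → 1/25.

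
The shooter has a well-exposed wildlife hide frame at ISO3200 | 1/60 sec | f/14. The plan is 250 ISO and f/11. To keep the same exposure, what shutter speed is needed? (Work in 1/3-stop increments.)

1/8s

ISO: 3200 → 2500 → 2000 → 1600 → 1250 → 1000 → 800 → 640 → 500 → 400 → 320 → 250 — 3 2/3 stops lower (darker).
Aperture: f/14 → f/13 → f/11 — 2/3 stop wider (brighter).
Net change so far: 3 stops darker. Offset with the shutter speed: 1/60 → 1/50 → 1/40 → 1/30 → 1/25 → 1/20 → 1/15 → 1/13 → 1/10 → 1/8.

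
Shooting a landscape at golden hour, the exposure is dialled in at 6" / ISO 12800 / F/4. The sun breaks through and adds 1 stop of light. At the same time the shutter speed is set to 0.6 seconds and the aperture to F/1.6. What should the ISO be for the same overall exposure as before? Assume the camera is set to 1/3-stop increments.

ISO 10000

Scene light: 1 stop brighter.
Shutter speed: 6 → 5 → 4 → 3.2 → 2.5 → 2 → 1.6 → 1.3 → 1 → 0.8 → 0.6 — 3 1/3 stops shorter (darker).
Aperture: f/4 → f/3.5 → f/3.2 → f/2.8 → f/2.5 → f/2.2 → f/2 → f/1.8 → f/1.6 — 2 2/3 stops wider (brighter).
Net so far: 1/3 stop brighter. ISO: 12800 → 10000.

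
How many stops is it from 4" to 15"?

4 → 8 → 15 — count the steps: 2 stops.

2 stops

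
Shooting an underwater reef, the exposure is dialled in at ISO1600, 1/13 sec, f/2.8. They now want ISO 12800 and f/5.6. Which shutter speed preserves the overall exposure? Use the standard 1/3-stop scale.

1/25s

ISO: 1600 → 2000 → 2500 → 3200 → 4000 → 5000 → 6400 → 8000 → 10000 → 12800 — 3 stops higher (brighter).
Aperture: f/2.8 → f/3.2 → f/3.5 → f/4 → f/4.5 → f/5 → f/5.6 — 2 stops narrower (darker).
Net change so far: 1 stop brighter. Offset with the shutter speed: 1/13 → 1/15 → 1/20 → 1/25.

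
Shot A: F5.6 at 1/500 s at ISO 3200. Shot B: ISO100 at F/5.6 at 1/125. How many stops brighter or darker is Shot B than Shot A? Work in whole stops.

Aperture: unchanged.
Shutter speed: 1/500 → 1/250 → 1/125 — 2 stops longer (brighter).
ISO: 3200 → 1600 → 800 → 400 → 200 → 100 — 5 stops lower (darker).
Net: +2 −5 = −3 stops.

3 stops darker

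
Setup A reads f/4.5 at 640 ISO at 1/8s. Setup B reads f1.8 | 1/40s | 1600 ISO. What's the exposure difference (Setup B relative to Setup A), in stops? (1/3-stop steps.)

Aperture: f/4.5 → f/4 → f/3.5 → f/3.2 → f/2.8 → f/2.5 → f/2.2 → f/2 → f/1.8 — 2 2/3 stops opened up (brighter).
Shutter speed: 1/8 → 1/10 → 1/13 → 1/15 → 1/20 → 1/25 → 1/30 → 1/40 — 2 1/3 stops shorter (darker).
ISO: 640 → 800 → 1000 → 1250 → 1600 — 1 1/3 stops higher (brighter).
Net: +2 2/3 −2 1/3 +1 1/3 = +1 2/3 stops.

1 2/3 stops brighter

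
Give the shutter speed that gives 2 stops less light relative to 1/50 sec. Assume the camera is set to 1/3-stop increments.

1/200s

Shutter speed: 1/50 → 1/60 → 1/80 → 1/100 → 1/125 → 1/160 → 1/200 — 2 stops faster (darker).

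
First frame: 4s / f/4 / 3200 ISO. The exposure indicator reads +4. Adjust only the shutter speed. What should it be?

Overexposed by 4 stops → need 4 stops darker.
Shutter speed: 4 → 2 → 1 → 1/2 → 1/4.

1/4s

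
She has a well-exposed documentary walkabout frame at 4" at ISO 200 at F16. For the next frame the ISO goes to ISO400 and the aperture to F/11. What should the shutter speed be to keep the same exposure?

1 s

ISO: 200 → 400 — 1 stop higher (brighter).
Aperture: f/16 → f/11 — 1 stop larger aperture (brighter).
Net change so far: 2 stops brighter. Offset with the shutter speed: 4 → 2 → 1.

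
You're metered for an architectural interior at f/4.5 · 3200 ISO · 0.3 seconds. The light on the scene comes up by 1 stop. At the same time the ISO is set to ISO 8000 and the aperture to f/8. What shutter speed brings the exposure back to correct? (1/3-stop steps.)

Scene light: 1 stop brighter.
ISO: 3200 → 4000 → 5000 → 6400 → 8000 — 1 1/3 stops raised (brighter).
Aperture: f/4.5 → f/5 → f/5.6 → f/6.3 → f/7.1 → f/8 — 1 2/3 stops smaller aperture (darker).
Net so far: 2/3 stop brighter. Shutter speed: 0.3 → 1/4 → 1/5.

1/5s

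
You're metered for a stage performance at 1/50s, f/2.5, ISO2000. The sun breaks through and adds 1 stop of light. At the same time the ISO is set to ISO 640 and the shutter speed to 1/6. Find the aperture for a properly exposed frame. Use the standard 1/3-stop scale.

Scene light: 1 stop brighter.
ISO: 2000 → 1600 → 1250 → 1000 → 800 → 640 — 1 2/3 stops dropped (darker).
Shutter speed: 1/50 → 1/40 → 1/30 → 1/25 → 1/20 → 1/15 → 1/13 → 1/10 → 1/8 → 1/6 — 3 stops longer (brighter).
Net so far: 2 1/3 stops brighter. Aperture: f/2.5 → f/2.8 → f/3.2 → f/3.5 → f/4 → f/4.5 → f/5 → f/5.6.

f/5.6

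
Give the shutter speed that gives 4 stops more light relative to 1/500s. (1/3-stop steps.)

1/30s

Shutter speed: 1/500 → 1/400 → 1/320 → 1/250 → 1/200 → 1/160 → 1/125 → 1/100 → 1/80 → 1/60 → 1/50 → 1/40 → 1/30 — 4 stops slower (brighter).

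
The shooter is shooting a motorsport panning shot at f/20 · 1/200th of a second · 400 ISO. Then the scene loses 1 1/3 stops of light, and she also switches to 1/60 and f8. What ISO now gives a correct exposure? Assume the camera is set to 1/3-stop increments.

ISO 50

Scene light: 1 1/3 stops darker.
Shutter speed: 1/200 → 1/160 → 1/125 → 1/100 → 1/80 → 1/60 — 1 2/3 stops longer (brighter).
Aperture: f/20 → f/18 → f/16 → f/14 → f/13 → f/11 → f/10 → f/9 → f/8 — 2 2/3 stops larger aperture (brighter).
Net so far: 3 stops brighter. ISO: 400 → 320 → 250 → 200 → 160 → 125 → 100 → 80 → 64 → 50.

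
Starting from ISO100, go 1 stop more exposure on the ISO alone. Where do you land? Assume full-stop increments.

ISO: 100 → 200 — 1 stop raised (brighter).

ISO 200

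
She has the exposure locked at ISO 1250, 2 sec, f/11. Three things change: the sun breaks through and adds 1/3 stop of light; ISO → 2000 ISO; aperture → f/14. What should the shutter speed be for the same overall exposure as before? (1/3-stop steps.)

1.6 s

Scene light: 1/3 stop brighter.
ISO: 1250 → 1600 → 2000 — 2/3 stop raised (brighter).
Aperture: f/11 → f/13 → f/14 — 2/3 stop smaller aperture (darker).
Net so far: 1/3 stop brighter. Shutter speed: 2 → 1.6.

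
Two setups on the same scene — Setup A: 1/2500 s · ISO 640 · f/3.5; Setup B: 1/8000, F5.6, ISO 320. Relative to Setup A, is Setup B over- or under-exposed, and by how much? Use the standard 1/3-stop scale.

Aperture: f/3.5 → f/4 → f/4.5 → f/5 → f/5.6 — 1 1/3 stops narrower (darker).
Shutter speed: 1/2500 → 1/3200 → 1/4000 → 1/5000 → 1/6400 → 1/8000 — 1 2/3 stops shorter (darker).
ISO: 640 → 500 → 400 → 320 — 1 stop dropped (darker).
Net: −1 1/3 −1 2/3 −1 = −4 stops.

4 stops darker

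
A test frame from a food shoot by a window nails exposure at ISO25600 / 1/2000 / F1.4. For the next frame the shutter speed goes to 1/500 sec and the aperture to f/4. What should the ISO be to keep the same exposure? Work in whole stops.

ISO 51200

Shutter speed: 1/2000 → 1/1000 → 1/500 — 2 stops longer (brighter).
Aperture: f/1.4 → f/2 → f/2.8 → f/4 — 3 stops narrower (darker).
Net change so far: 1 stop darker. Offset with the ISO: 25600 → 51200.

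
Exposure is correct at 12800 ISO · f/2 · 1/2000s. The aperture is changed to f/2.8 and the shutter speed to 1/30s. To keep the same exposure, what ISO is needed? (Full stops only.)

Aperture: f/2 → f/2.8 — 1 stop narrower (darker).
Shutter speed: 1/2000 → 1/1000 → 1/500 → 1/250 → 1/125 → 1/60 → 1/30 — 6 stops longer (brighter).
Net change so far: 5 stops brighter. Offset with the ISO: 12800 → 6400 → 3200 → 1600 → 800 → 400.

ISO 400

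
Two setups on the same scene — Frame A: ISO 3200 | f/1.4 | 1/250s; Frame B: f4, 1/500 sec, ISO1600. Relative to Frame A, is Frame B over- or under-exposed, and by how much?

5 stops darker

Aperture: f/1.4 → f/2 → f/2.8 → f/4 — 3 stops stopped down (darker).
Shutter speed: 1/250 → 1/500 — 1 stop faster (darker).
ISO: 3200 → 1600 — 1 stop lower (darker).
Net: −3 −1 −1 = −5 stops.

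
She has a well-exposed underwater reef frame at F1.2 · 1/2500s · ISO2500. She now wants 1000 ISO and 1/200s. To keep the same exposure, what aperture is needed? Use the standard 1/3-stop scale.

ISO: 2500 → 2000 → 1600 → 1250 → 1000 — 1 1/3 stops dropped (darker).
Shutter speed: 1/2500 → 1/2000 → 1/1600 → 1/1250 → 1/1000 → 1/800 → 1/640 → 1/500 → 1/400 → 1/320 → 1/250 → 1/200 — 3 2/3 stops slower (brighter).
Net change so far: 2 1/3 stops brighter. Offset with the aperture: f/1.2 → f/1.4 → f/1.6 → f/1.8 → f/2 → f/2.2 → f/2.5 → f/2.8.

f/2.8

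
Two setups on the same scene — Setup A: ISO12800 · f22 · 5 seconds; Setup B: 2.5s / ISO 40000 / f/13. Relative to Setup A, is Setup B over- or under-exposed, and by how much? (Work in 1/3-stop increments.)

2 1/3 stops brighter

Aperture: f/22 → f/20 → f/18 → f/16 → f/14 → f/13 — 1 2/3 stops opened up (brighter).
Shutter speed: 5 → 4 → 3.2 → 2.5 — 1 stop shorter (darker).
ISO: 12800 → 16000 → 20000 → 25600 → 32000 → 40000 — 1 2/3 stops raised (brighter).
Net: +1 2/3 −1 +1 2/3 = +2 1/3 stops.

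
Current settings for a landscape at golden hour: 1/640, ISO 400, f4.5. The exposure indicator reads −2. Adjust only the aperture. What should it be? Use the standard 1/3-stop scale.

Underexposed by 2 stops → need 2 stops brighter.
Aperture: f/4.5 → f/4 → f/3.5 → f/3.2 → f/2.8 → f/2.5 → f/2.2.

f/2.2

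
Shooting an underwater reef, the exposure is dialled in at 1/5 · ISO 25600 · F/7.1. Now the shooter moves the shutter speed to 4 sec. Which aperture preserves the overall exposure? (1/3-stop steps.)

Shutter speed: 1/5 → 1/4 → 0.3 → 0.4 → 0.5 → 0.6 → 0.8 → 1 → 1.3 → 1.6 → 2 → 2.5 → 3.2 → 4 — 4 1/3 stops slower (brighter).
Need 4 1/3 stops darker from the aperture: f/7.1 → f/8 → f/9 → f/10 → f/11 → f/13 → f/14 → f/16 → f/18 → f/20 → f/22 → f/25 → f/29 → f/32.

f/32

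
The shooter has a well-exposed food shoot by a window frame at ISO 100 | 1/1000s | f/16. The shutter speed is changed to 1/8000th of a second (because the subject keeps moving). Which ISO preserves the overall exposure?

Shutter speed: 1/1000 → 1/2000 → 1/4000 → 1/8000 — 3 stops faster (darker).
Need 3 stops brighter from the ISO: 100 → 200 → 400 → 800.

ISO 800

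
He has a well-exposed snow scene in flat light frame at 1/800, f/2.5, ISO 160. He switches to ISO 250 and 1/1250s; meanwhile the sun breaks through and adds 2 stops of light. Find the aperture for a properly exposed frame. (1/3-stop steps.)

Scene light: 2 stops brighter.
ISO: 160 → 200 → 250 — 2/3 stop higher (brighter).
Shutter speed: 1/800 → 1/1000 → 1/1250 — 2/3 stop faster (darker).
Net so far: 2 stops brighter. Aperture: f/2.5 → f/2.8 → f/3.2 → f/3.5 → f/4 → f/4.5 → f/5.

f/5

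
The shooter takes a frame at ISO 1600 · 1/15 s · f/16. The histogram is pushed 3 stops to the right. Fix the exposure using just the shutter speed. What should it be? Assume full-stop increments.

Overexposed by 3 stops → need 3 stops darker.
Shutter speed: 1/15 → 1/30 → 1/60 → 1/125.

1/125s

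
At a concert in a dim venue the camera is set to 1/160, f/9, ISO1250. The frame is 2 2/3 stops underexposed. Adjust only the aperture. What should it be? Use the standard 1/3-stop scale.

f/3.5

Underexposed by 2 2/3 stops → need 2 2/3 stops brighter.
Aperture: f/9 → f/8 → f/7.1 → f/6.3 → f/5.6 → f/5 → f/4.5 → f/4 → f/3.5.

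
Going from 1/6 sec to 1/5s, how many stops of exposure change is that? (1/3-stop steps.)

1/6 → 1/5 — count the steps: 1 third-stops = 1/3 stop.

1/3 stop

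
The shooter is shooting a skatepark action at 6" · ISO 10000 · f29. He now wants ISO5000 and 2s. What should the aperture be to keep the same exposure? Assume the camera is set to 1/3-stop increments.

ISO: 10000 → 8000 → 6400 → 5000 — 1 stop dropped (darker).
Shutter speed: 6 → 5 → 4 → 3.2 → 2.5 → 2 — 1 2/3 stops faster (darker).
Net change so far: 2 2/3 stops darker. Offset with the aperture: f/29 → f/25 → f/22 → f/20 → f/18 → f/16 → f/14 → f/13 → f/11.

f/11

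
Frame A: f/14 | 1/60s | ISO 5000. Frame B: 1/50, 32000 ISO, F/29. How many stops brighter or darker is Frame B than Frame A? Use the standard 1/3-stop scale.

1 stop brighter

Aperture: f/14 → f/16 → f/18 → f/20 → f/22 → f/25 → f/29 — 2 stops stopped down (darker).
Shutter speed: 1/60 → 1/50 — 1/3 stop longer (brighter).
ISO: 5000 → 6400 → 8000 → 10000 → 12800 → 16000 → 20000 → 25600 → 32000 — 2 2/3 stops raised (brighter).
Net: −2 +1/3 +2 2/3 = +1 stop.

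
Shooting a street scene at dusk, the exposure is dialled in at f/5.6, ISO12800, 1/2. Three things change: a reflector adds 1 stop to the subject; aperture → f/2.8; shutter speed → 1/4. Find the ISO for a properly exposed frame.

ISO 3200

Scene light: 1 stop brighter.
Aperture: f/5.6 → f/4 → f/2.8 — 2 stops opened up (brighter).
Shutter speed: 1/2 → 1/4 — 1 stop faster (darker).
Net so far: 2 stops brighter. ISO: 12800 → 6400 → 3200.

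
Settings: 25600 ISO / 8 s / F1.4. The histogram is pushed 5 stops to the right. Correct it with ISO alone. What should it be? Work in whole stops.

ISO 800

Overexposed by 5 stops → need 5 stops darker.
ISO: 25600 → 12800 → 6400 → 3200 → 1600 → 800.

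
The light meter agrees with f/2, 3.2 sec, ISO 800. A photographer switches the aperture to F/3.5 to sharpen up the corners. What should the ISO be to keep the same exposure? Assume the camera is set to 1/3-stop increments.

ISO 2500

Aperture: f/2 → f/2.2 → f/2.5 → f/2.8 → f/3.2 → f/3.5 — 1 2/3 stops smaller aperture (darker).
Need 1 2/3 stops brighter from the ISO: 800 → 1000 → 1250 → 1600 → 2000 → 2500.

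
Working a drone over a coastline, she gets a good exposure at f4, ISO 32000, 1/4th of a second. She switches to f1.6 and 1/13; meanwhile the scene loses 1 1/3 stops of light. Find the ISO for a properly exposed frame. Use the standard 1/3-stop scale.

ISO 40000

Scene light: 1 1/3 stops darker.
Aperture: f/4 → f/3.5 → f/3.2 → f/2.8 → f/2.5 → f/2.2 → f/2 → f/1.8 → f/1.6 — 2 2/3 stops opened up (brighter).
Shutter speed: 1/4 → 1/5 → 1/6 → 1/8 → 1/10 → 1/13 — 1 2/3 stops faster (darker).
Net so far: 1/3 stop darker. ISO: 32000 → 40000.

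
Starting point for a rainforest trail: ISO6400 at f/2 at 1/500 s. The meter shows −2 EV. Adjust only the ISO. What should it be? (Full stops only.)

Underexposed by 2 stops → need 2 stops brighter.
ISO: 6400 → 12800 → 25600.

ISO 25600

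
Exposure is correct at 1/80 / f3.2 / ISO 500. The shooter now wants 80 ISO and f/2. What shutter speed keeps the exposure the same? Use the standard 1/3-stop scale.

ISO: 500 → 400 → 320 → 250 → 200 → 160 → 125 → 100 → 80 — 2 2/3 stops dropped (darker).
Aperture: f/3.2 → f/2.8 → f/2.5 → f/2.2 → f/2 — 1 1/3 stops wider (brighter).
Net change so far: 1 1/3 stops darker. Offset with the shutter speed: 1/80 → 1/60 → 1/50 → 1/40 → 1/30.

1/30s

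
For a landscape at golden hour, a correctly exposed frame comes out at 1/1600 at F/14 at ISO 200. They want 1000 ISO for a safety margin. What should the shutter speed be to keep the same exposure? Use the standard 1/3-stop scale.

ISO: 200 → 250 → 320 → 400 → 500 → 640 → 800 → 1000 — 2 1/3 stops higher (brighter).
Need 2 1/3 stops darker from the shutter speed: 1/1600 → 1/2000 → 1/2500 → 1/3200 → 1/4000 → 1/5000 → 1/6400 → 1/8000.

1/8000s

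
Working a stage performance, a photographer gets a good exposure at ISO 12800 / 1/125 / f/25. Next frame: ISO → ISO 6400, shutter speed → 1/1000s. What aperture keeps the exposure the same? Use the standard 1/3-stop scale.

f/6.3

ISO: 12800 → 10000 → 8000 → 6400 — 1 stop lower (darker).
Shutter speed: 1/125 → 1/160 → 1/200 → 1/250 → 1/320 → 1/400 → 1/500 → 1/640 → 1/800 → 1/1000 — 3 stops shorter (darker).
Net change so far: 4 stops darker. Offset with the aperture: f/25 → f/22 → f/20 → f/18 → f/16 → f/14 → f/13 → f/11 → f/10 → f/9 → f/8 → f/7.1 → f/6.3.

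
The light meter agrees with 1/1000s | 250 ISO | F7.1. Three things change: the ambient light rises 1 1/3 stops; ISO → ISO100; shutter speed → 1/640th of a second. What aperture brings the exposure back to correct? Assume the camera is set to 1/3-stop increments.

Scene light: 1 1/3 stops brighter.
ISO: 250 → 200 → 160 → 125 → 100 — 1 1/3 stops dropped (darker).
Shutter speed: 1/1000 → 1/800 → 1/640 — 2/3 stop longer (brighter).
Net so far: 2/3 stop brighter. Aperture: f/7.1 → f/8 → f/9.

f/9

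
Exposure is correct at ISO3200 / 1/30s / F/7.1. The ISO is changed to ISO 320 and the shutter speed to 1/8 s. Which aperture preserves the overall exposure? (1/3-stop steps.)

f/4.5

ISO: 3200 → 2500 → 2000 → 1600 → 1250 → 1000 → 800 → 640 → 500 → 400 → 320 — 3 1/3 stops lower (darker).
Shutter speed: 1/30 → 1/25 → 1/20 → 1/15 → 1/13 → 1/10 → 1/8 — 2 stops longer (brighter).
Net change so far: 1 1/3 stops darker. Offset with the aperture: f/7.1 → f/6.3 → f/5.6 → f/5 → f/4.5.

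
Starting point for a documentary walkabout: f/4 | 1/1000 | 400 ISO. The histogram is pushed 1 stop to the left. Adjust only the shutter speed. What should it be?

1/500s

Underexposed by 1 stop → need 1 stop brighter.
Shutter speed: 1/1000 → 1/500.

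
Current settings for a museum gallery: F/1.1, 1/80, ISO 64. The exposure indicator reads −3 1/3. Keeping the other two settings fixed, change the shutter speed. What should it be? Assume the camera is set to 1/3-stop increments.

1/8s

Underexposed by 3 1/3 stops → need 3 1/3 stops brighter.
Shutter speed: 1/80 → 1/60 → 1/50 → 1/40 → 1/30 → 1/25 → 1/20 → 1/15 → 1/13 → 1/10 → 1/8.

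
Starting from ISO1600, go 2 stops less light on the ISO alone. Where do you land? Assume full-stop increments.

ISO: 1600 → 800 → 400 — 2 stops dropped (darker).

ISO 400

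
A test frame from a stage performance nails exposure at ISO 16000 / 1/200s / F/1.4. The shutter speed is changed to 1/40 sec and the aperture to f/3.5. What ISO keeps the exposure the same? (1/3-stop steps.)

ISO 20000

Shutter speed: 1/200 → 1/160 → 1/125 → 1/100 → 1/80 → 1/60 → 1/50 → 1/40 — 2 1/3 stops slower (brighter).
Aperture: f/1.4 → f/1.6 → f/1.8 → f/2 → f/2.2 → f/2.5 → f/2.8 → f/3.2 → f/3.5 — 2 2/3 stops narrower (darker).
Net change so far: 1/3 stop darker. Offset with the ISO: 16000 → 20000.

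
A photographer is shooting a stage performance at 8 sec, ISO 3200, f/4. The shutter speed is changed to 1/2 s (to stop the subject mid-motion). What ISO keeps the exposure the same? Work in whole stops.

Shutter speed: 8 → 4 → 2 → 1 → 1/2 — 4 stops faster (darker).
Need 4 stops brighter from the ISO: 3200 → 6400 → 12800 → 25600 → 51200.

ISO 51200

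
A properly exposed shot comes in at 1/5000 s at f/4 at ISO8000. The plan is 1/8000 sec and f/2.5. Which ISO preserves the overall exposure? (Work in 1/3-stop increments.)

Shutter speed: 1/5000 → 1/6400 → 1/8000 — 2/3 stop shorter (darker).
Aperture: f/4 → f/3.5 → f/3.2 → f/2.8 → f/2.5 — 1 1/3 stops larger aperture (brighter).
Net change so far: 2/3 stop brighter. Offset with the ISO: 8000 → 6400 → 5000.

ISO 5000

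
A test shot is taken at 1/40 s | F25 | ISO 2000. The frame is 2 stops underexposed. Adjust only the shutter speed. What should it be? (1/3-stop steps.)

1/10s

Underexposed by 2 stops → need 2 stops brighter.
Shutter speed: 1/40 → 1/30 → 1/25 → 1/20 → 1/15 → 1/13 → 1/10.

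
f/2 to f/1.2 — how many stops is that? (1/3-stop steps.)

f/2 → f/1.8 → f/1.6 → f/1.4 → f/1.2 — count the steps: 4 third-stops = 1 1/3 stops.

1 1/3 stops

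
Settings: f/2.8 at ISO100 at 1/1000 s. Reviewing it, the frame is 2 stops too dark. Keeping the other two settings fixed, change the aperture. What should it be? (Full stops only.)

Underexposed by 2 stops → need 2 stops brighter.
Aperture: f/2.8 → f/2 → f/1.4.

f/1.4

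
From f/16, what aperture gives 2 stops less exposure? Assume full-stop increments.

f/32

Aperture: f/16 → f/22 → f/32 — 2 stops smaller aperture (darker).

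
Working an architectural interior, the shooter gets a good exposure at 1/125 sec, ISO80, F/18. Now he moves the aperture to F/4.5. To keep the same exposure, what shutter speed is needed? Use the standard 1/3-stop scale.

Aperture: f/18 → f/16 → f/14 → f/13 → f/11 → f/10 → f/9 → f/8 → f/7.1 → f/6.3 → f/5.6 → f/5 → f/4.5 — 4 stops larger aperture (brighter).
Need 4 stops darker from the shutter speed: 1/125 → 1/160 → 1/200 → 1/250 → 1/320 → 1/400 → 1/500 → 1/640 → 1/800 → 1/1000 → 1/1250 → 1/1600 → 1/2000.

1/2000s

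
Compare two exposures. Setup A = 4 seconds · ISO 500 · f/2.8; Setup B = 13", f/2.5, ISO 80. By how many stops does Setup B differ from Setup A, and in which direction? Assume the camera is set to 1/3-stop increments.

Aperture: f/2.8 → f/2.5 — 1/3 stop opened up (brighter).
Shutter speed: 4 → 5 → 6 → 8 → 10 → 13 — 1 2/3 stops slower (brighter).
ISO: 500 → 400 → 320 → 250 → 200 → 160 → 125 → 100 → 80 — 2 2/3 stops dropped (darker).
Net: +1/3 +1 2/3 −2 2/3 = −2/3 stops.

2/3 stop darker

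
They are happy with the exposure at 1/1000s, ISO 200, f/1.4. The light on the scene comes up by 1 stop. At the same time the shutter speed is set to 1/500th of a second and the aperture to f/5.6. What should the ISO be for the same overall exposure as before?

ISO 800

Scene light: 1 stop brighter.
Shutter speed: 1/1000 → 1/500 — 1 stop longer (brighter).
Aperture: f/1.4 → f/2 → f/2.8 → f/4 → f/5.6 — 4 stops narrower (darker).
Net so far: 2 stops darker. ISO: 200 → 400 → 800.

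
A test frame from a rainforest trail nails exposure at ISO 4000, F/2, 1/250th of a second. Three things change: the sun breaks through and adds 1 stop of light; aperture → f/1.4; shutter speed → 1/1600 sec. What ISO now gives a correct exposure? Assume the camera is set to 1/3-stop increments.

Scene light: 1 stop brighter.
Aperture: f/2 → f/1.8 → f/1.6 → f/1.4 — 1 stop opened up (brighter).
Shutter speed: 1/250 → 1/320 → 1/400 → 1/500 → 1/640 → 1/800 → 1/1000 → 1/1250 → 1/1600 — 2 2/3 stops shorter (darker).
Net so far: 2/3 stop darker. ISO: 4000 → 5000 → 6400.

ISO 6400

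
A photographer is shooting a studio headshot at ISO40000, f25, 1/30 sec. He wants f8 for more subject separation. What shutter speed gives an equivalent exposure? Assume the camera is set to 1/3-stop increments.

1/320s

Aperture: f/25 → f/22 → f/20 → f/18 → f/16 → f/14 → f/13 → f/11 → f/10 → f/9 → f/8 — 3 1/3 stops opened up (brighter).
Need 3 1/3 stops darker from the shutter speed: 1/30 → 1/40 → 1/50 → 1/60 → 1/80 → 1/100 → 1/125 → 1/160 → 1/200 → 1/250 → 1/320.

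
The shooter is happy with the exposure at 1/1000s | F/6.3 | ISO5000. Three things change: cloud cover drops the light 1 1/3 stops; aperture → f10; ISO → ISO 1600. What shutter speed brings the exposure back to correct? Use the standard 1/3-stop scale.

Scene light: 1 1/3 stops darker.
Aperture: f/6.3 → f/7.1 → f/8 → f/9 → f/10 — 1 1/3 stops smaller aperture (darker).
ISO: 5000 → 4000 → 3200 → 2500 → 2000 → 1600 — 1 2/3 stops dropped (darker).
Net so far: 4 1/3 stops darker. Shutter speed: 1/1000 → 1/800 → 1/640 → 1/500 → 1/400 → 1/320 → 1/250 → 1/200 → 1/160 → 1/125 → 1/100 → 1/80 → 1/60 → 1/50.

1/50s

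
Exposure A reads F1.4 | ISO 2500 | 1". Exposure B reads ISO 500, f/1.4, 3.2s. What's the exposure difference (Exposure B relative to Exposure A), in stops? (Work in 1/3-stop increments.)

2/3 stop darker

Aperture: unchanged.
Shutter speed: 1 → 1.3 → 1.6 → 2 → 2.5 → 3.2 — 1 2/3 stops slower (brighter).
ISO: 2500 → 2000 → 1600 → 1250 → 1000 → 800 → 640 → 500 — 2 1/3 stops dropped (darker).
Net: +1 2/3 −2 1/3 = −2/3 stops.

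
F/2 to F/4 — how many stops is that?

f/2 → f/2.8 → f/4 — count the steps: 2 stops.

2 stops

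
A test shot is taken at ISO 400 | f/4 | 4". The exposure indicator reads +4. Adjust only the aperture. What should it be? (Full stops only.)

f/16

Overexposed by 4 stops → need 4 stops darker.
Aperture: f/4 → f/5.6 → f/8 → f/11 → f/16.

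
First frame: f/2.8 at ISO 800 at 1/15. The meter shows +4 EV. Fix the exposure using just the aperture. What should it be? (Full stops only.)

f/11

Overexposed by 4 stops → need 4 stops darker.
Aperture: f/2.8 → f/4 → f/5.6 → f/8 → f/11.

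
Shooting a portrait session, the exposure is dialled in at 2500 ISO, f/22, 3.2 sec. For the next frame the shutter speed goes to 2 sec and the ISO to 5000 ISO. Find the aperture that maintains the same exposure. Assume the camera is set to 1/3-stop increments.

f/25

Shutter speed: 3.2 → 2.5 → 2 — 2/3 stop shorter (darker).
ISO: 2500 → 3200 → 4000 → 5000 — 1 stop raised (brighter).
Net change so far: 1/3 stop brighter. Offset with the aperture: f/22 → f/25.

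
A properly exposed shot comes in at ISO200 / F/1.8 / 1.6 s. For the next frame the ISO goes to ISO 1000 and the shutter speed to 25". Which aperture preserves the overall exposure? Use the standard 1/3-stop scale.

f/16

ISO: 200 → 250 → 320 → 400 → 500 → 640 → 800 → 1000 — 2 1/3 stops raised (brighter).
Shutter speed: 1.6 → 2 → 2.5 → 3.2 → 4 → 5 → 6 → 8 → 10 → 13 → 15 → 20 → 25 — 4 stops longer (brighter).
Net change so far: 6 1/3 stops brighter. Offset with the aperture: f/1.8 → f/2 → f/2.2 → f/2.5 → f/2.8 → f/3.2 → f/3.5 → f/4 → f/4.5 → f/5 → f/5.6 → f/6.3 → f/7.1 → f/8 → f/9 → f/10 → f/11 → f/13 → f/14 → f/16.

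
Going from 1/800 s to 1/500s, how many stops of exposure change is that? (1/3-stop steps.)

2/3 stop

1/800 → 1/640 → 1/500 — count the steps: 2 third-stops = 2/3 stop.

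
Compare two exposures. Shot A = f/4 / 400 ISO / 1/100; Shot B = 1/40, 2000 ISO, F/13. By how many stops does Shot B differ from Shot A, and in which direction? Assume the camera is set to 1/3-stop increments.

Aperture: f/4 → f/4.5 → f/5 → f/5.6 → f/6.3 → f/7.1 → f/8 → f/9 → f/10 → f/11 → f/13 — 3 1/3 stops stopped down (darker).
Shutter speed: 1/100 → 1/80 → 1/60 → 1/50 → 1/40 — 1 1/3 stops longer (brighter).
ISO: 400 → 500 → 640 → 800 → 1000 → 1250 → 1600 → 2000 — 2 1/3 stops raised (brighter).
Net: −3 1/3 +1 1/3 +2 1/3 = +1/3 stops.

1/3 stop brighter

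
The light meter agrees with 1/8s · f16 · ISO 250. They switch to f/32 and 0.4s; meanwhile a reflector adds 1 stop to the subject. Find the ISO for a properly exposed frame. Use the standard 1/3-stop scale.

Scene light: 1 stop brighter.
Aperture: f/16 → f/18 → f/20 → f/22 → f/25 → f/29 → f/32 — 2 stops stopped down (darker).
Shutter speed: 1/8 → 1/6 → 1/5 → 1/4 → 0.3 → 0.4 — 1 2/3 stops slower (brighter).
Net so far: 2/3 stop brighter. ISO: 250 → 200 → 160.

ISO 160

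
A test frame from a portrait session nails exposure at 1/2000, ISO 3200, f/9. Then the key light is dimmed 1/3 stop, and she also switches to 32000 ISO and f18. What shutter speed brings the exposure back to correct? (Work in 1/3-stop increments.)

1/4000s

Scene light: 1/3 stop darker.
ISO: 3200 → 4000 → 5000 → 6400 → 8000 → 10000 → 12800 → 16000 → 20000 → 25600 → 32000 — 3 1/3 stops raised (brighter).
Aperture: f/9 → f/10 → f/11 → f/13 → f/14 → f/16 → f/18 — 2 stops narrower (darker).
Net so far: 1 stop brighter. Shutter speed: 1/2000 → 1/2500 → 1/3200 → 1/4000.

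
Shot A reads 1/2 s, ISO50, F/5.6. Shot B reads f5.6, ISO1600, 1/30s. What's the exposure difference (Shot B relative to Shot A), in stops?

1 stop brighter

Aperture: unchanged.
Shutter speed: 1/2 → 1/4 → 1/8 → 1/15 → 1/30 — 4 stops shorter (darker).
ISO: 50 → 100 → 200 → 400 → 800 → 1600 — 5 stops higher (brighter).
Net: −4 +5 = +1 stop.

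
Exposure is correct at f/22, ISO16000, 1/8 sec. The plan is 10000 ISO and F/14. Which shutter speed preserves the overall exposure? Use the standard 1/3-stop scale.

1/13s

ISO: 16000 → 12800 → 10000 — 2/3 stop lower (darker).
Aperture: f/22 → f/20 → f/18 → f/16 → f/14 — 1 1/3 stops wider (brighter).
Net change so far: 2/3 stop brighter. Offset with the shutter speed: 1/8 → 1/10 → 1/13.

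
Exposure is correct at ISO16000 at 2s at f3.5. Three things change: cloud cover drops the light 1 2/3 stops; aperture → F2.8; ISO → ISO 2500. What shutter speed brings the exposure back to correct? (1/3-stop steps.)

Scene light: 1 2/3 stops darker.
Aperture: f/3.5 → f/3.2 → f/2.8 — 2/3 stop opened up (brighter).
ISO: 16000 → 12800 → 10000 → 8000 → 6400 → 5000 → 4000 → 3200 → 2500 — 2 2/3 stops lower (darker).
Net so far: 3 2/3 stops darker. Shutter speed: 2 → 2.5 → 3.2 → 4 → 5 → 6 → 8 → 10 → 13 → 15 → 20 → 25.

25 s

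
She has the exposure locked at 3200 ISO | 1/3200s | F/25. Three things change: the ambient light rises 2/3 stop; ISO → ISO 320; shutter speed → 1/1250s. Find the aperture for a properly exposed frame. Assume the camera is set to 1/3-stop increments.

f/16

Scene light: 2/3 stop brighter.
ISO: 3200 → 2500 → 2000 → 1600 → 1250 → 1000 → 800 → 640 → 500 → 400 → 320 — 3 1/3 stops lower (darker).
Shutter speed: 1/3200 → 1/2500 → 1/2000 → 1/1600 → 1/1250 — 1 1/3 stops slower (brighter).
Net so far: 1 1/3 stops darker. Aperture: f/25 → f/22 → f/20 → f/18 → f/16.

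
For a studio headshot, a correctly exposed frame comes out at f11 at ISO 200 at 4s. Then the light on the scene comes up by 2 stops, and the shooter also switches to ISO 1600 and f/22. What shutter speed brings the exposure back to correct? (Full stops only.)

1/2s

Scene light: 2 stops brighter.
ISO: 200 → 400 → 800 → 1600 — 3 stops higher (brighter).
Aperture: f/11 → f/16 → f/22 — 2 stops narrower (darker).
Net so far: 3 stops brighter. Shutter speed: 4 → 2 → 1 → 1/2.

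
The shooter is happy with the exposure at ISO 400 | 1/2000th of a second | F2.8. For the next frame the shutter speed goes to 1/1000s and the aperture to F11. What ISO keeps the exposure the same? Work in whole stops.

Shutter speed: 1/2000 → 1/1000 — 1 stop slower (brighter).
Aperture: f/2.8 → f/4 → f/5.6 → f/8 → f/11 — 4 stops smaller aperture (darker).
Net change so far: 3 stops darker. Offset with the ISO: 400 → 800 → 1600 → 3200.

ISO 3200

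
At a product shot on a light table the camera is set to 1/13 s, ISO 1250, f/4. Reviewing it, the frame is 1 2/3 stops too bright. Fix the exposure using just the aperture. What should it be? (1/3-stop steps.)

f/7.1

Overexposed by 1 2/3 stops → need 1 2/3 stops darker.
Aperture: f/4 → f/4.5 → f/5 → f/5.6 → f/6.3 → f/7.1.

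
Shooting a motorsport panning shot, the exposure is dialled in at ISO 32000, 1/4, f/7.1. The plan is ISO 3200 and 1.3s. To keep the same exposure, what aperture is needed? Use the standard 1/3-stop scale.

f/5

ISO: 32000 → 25600 → 20000 → 16000 → 12800 → 10000 → 8000 → 6400 → 5000 → 4000 → 3200 — 3 1/3 stops dropped (darker).
Shutter speed: 1/4 → 0.3 → 0.4 → 0.5 → 0.6 → 0.8 → 1 → 1.3 — 2 1/3 stops longer (brighter).
Net change so far: 1 stop darker. Offset with the aperture: f/7.1 → f/6.3 → f/5.6 → f/5.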